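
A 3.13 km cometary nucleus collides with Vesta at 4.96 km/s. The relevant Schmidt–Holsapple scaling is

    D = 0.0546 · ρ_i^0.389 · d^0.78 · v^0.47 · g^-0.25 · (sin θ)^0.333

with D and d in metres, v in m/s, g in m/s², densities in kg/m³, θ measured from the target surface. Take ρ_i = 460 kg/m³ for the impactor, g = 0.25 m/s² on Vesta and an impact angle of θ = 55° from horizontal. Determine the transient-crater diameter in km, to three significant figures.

In SI units: d = 3130 m, v = 4960 m/s.
ρ_i^0.389 = 460^0.389 = 10.86
d^0.78 = 3130^0.78 = 532.8
v^0.47 = 4960^0.47 = 54.56
g^-0.25 = 0.25^-0.25 = 1.414
(sin 55°)^0.333 = 0.8192^0.333 = 0.9357
D = 0.0546 × 10.86 × 532.8 × 54.56 × 1.414 × 0.9357 = 22806 m
   = 22.81 km

D ≈ 22.8 km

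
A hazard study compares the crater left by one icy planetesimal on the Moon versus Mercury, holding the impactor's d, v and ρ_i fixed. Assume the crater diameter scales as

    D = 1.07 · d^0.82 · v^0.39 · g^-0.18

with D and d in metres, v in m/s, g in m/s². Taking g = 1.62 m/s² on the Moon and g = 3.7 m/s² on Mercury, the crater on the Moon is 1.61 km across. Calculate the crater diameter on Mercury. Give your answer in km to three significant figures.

D ≈ 1.39 km

All impactor-dependent factors cancel in the ratio, leaving D_Mercury/D_Moon = (g_Mercury/g_Moon)^-0.18.
(3.7/1.62)^-0.18 = 2.284^-0.18 = 0.8619
D_Mercury = 0.8619 × 1.61 km = 1.39 km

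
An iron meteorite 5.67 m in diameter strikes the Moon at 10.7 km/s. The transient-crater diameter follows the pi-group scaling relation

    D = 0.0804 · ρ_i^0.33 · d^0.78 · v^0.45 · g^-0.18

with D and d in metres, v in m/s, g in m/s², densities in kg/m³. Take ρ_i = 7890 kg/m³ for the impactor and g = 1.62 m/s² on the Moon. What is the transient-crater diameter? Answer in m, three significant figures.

In SI units: v = 10700 m/s.
ρ_i^0.33 = 7890^0.33 = 19.32
d^0.78 = 5.67^0.78 = 3.871
v^0.45 = 10700^0.45 = 65.05
g^-0.18 = 1.62^-0.18 = 0.9168
D = 0.0804 × 19.32 × 3.871 × 65.05 × 0.9168 = 358.6 m

D ≈ 359 m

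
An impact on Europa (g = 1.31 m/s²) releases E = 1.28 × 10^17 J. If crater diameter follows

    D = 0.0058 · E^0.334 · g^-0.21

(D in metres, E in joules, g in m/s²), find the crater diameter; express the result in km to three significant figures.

E^0.334 = (1.28 × 10^17)^0.334 = 5.174 × 10^5
g^-0.21 = 1.31^-0.21 = 0.9449
D = 0.0058 × 5.174 × 10^5 × 0.9449 = 2836 m
   = 2.836 km

D ≈ 2.84 km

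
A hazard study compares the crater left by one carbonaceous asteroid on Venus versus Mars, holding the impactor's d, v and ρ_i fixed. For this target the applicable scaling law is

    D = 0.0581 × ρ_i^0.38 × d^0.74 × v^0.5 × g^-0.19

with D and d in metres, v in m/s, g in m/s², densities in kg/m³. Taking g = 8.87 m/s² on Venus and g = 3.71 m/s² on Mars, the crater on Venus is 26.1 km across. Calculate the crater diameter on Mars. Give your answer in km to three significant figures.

All impactor-dependent factors cancel in the ratio, leaving D_Mars/D_Venus = (g_Mars/g_Venus)^-0.19.
(3.71/8.87)^-0.19 = 0.4183^-0.19 = 1.180
D_Mars = 1.180 × 26.1 km = 30.8 km

D ≈ 30.8 km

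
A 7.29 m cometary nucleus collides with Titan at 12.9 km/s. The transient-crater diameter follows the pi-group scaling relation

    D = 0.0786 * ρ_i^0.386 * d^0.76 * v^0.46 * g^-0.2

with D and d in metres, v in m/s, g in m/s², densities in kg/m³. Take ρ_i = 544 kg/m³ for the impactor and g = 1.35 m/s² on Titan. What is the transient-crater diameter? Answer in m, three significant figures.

In SI units: v = 12900 m/s.
ρ_i^0.386 = 544^0.386 = 11.37
d^0.76 = 7.29^0.76 = 4.526
v^0.46 = 12900^0.46 = 77.78
g^-0.2 = 1.35^-0.2 = 0.9417
D = 0.0786 × 11.37 × 4.526 × 77.78 × 0.9417 = 296.3 m

D ≈ 296 m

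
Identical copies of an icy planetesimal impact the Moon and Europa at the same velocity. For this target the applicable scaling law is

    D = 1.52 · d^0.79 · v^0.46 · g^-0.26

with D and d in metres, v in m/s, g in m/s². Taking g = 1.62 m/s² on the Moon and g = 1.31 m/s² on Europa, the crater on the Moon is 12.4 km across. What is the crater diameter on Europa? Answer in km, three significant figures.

D ≈ 13.1 km

All impactor-dependent factors cancel in the ratio, leaving D_Europa/D_Moon = (g_Europa/g_Moon)^-0.26.
(1.31/1.62)^-0.26 = 0.8086^-0.26 = 1.057
D_Europa = 1.057 × 12.4 km = 13.1 km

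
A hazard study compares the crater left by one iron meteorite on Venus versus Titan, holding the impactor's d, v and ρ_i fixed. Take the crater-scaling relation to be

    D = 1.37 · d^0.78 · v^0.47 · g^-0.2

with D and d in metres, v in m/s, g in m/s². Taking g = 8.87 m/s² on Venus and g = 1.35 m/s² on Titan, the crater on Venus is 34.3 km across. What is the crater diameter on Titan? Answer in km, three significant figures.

All impactor-dependent factors cancel in the ratio, leaving D_Titan/D_Venus = (g_Titan/g_Venus)^-0.2.
(1.35/8.87)^-0.2 = 0.1522^-0.2 = 1.457
D_Titan = 1.457 × 34.3 km = 50.0 km

D ≈ 50.0 km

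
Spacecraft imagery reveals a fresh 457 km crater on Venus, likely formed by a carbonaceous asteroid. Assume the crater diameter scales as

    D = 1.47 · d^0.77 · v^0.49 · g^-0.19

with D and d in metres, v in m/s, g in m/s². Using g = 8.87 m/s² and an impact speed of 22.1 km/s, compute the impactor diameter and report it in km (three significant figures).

d ≈ 40.0 km

Rearranging for d: d = [D / (1.47 · 22100^0.49 · 8.87^-0.19)]^(1/0.77).
D = 457000 m.
22100^0.49 = 134.5
8.87^-0.19 = 0.6605
Denominator = 1.47 × 134.5 × 0.6605 = 130.6
D / 130.6 = 457000 / 130.6 = 3499
d = 3499^(1/0.77) = 3499^1.2987 = 40042 m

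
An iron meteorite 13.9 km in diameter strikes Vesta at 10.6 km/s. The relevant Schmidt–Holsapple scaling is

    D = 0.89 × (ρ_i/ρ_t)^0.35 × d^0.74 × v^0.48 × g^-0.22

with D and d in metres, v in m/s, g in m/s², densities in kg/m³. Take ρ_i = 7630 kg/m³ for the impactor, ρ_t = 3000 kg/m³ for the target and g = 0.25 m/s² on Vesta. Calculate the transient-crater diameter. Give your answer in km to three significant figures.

D ≈ 167 km

In SI units: d = 13900 m, v = 10600 m/s.
(ρ_i/ρ_t)^0.35 = (7630/3000)^0.35 = 1.386
d^0.74 = 13900^0.74 = 1164
v^0.48 = 10600^0.48 = 85.54
g^-0.22 = 0.25^-0.22 = 1.357
D = 0.89 × 1.386 × 1164 × 85.54 × 1.357 = 1.667 × 10^5 m
   = 166.7 km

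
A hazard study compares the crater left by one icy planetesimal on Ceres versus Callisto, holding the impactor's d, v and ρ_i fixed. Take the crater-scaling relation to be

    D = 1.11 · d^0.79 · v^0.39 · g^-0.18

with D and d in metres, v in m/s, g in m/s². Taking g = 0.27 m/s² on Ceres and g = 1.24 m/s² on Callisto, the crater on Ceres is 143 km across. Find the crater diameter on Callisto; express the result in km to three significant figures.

All impactor-dependent factors cancel in the ratio, leaving D_Callisto/D_Ceres = (g_Callisto/g_Ceres)^-0.18.
(1.24/0.27)^-0.18 = 4.593^-0.18 = 0.7600
D_Callisto = 0.7600 × 143 km = 109 km

D ≈ 109 km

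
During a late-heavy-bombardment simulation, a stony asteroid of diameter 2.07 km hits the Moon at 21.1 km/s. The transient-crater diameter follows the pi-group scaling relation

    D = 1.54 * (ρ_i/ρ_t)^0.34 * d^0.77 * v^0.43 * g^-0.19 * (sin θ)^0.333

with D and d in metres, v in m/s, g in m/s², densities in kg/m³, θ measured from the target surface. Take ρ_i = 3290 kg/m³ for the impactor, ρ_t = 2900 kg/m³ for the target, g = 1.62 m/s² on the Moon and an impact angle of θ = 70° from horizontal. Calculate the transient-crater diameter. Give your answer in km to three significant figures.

D ≈ 37.2 km

In SI units: d = 2070 m, v = 21100 m/s.
(ρ_i/ρ_t)^0.34 = (3290/2900)^0.34 = 1.044
d^0.77 = 2070^0.77 = 357.5
v^0.43 = 21100^0.43 = 72.35
g^-0.19 = 1.62^-0.19 = 0.9124
(sin 70°)^0.333 = 0.9397^0.333 = 0.9795
D = 1.54 × 1.044 × 357.5 × 72.35 × 0.9124 × 0.9795 = 37164 m
   = 37.16 km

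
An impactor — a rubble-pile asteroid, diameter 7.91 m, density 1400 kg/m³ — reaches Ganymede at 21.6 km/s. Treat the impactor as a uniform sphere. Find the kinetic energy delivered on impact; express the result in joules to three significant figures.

E ≈ 8.46 × 10^13 J

v = 21600 m/s.
Mass m = (π/6) ρ d³ = (π/6) × 1400 × (7.91)³ = 3.628 × 10^5 kg
E = ½ m v² = 0.5 × 3.628 × 10^5 × (21600)² = 8.463 × 10^13 J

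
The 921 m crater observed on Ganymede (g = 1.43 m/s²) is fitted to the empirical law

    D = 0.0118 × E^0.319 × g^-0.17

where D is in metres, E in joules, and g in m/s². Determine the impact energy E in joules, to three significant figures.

E ≈ 2.63 × 10^15 J

Rearranging: E = [D / (0.0118 · g^-0.17)]^(1/0.319).
g^-0.17 = 1.43^-0.17 = 0.9410
D / (0.0118 × 0.9410) = 921 / (0.01110) = 8.297 × 10^4
E = (8.297 × 10^4)^3.1348 = 2.629 × 10^15 J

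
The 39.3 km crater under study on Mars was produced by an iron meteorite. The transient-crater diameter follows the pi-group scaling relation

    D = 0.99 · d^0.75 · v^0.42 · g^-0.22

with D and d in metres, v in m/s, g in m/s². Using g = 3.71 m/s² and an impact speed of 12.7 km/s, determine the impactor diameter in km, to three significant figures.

d ≈ 10.0 km

Rearranging for d: d = [D / (0.99 · 12700^0.42 · 3.71^-0.22)]^(1/0.75).
D = 39300 m.
12700^0.42 = 52.92
3.71^-0.22 = 0.7494
Denominator = 0.99 × 52.92 × 0.7494 = 39.26
D / 39.26 = 39300 / 39.26 = 1001
d = 1001^(1/0.75) = 1001^1.3333 = 10011 m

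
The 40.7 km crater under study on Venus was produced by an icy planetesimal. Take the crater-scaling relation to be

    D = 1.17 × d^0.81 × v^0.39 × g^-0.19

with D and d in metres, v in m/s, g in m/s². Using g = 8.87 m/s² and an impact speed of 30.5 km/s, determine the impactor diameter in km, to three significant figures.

d ≈ 4.68 km

Rearranging for d: d = [D / (1.17 · 30500^0.39 · 8.87^-0.19)]^(1/0.81).
D = 40700 m.
30500^0.39 = 56.09
8.87^-0.19 = 0.6605
Denominator = 1.17 × 56.09 × 0.6605 = 43.35
D / 43.35 = 40700 / 43.35 = 938.9
d = 938.9^(1/0.81) = 938.9^1.2346 = 4677 m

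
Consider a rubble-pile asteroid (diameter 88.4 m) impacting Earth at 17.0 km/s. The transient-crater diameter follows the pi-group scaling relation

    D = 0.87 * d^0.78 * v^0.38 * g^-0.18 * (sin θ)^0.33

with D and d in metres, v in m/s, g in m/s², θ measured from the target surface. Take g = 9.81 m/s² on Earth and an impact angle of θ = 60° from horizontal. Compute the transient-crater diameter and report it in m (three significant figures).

In SI units: v = 17000 m/s.
d^0.78 = 88.4^0.78 = 32.98
v^0.38 = 17000^0.38 = 40.51
g^-0.18 = 9.81^-0.18 = 0.6630
(sin 60°)^0.33 = 0.8660^0.33 = 0.9536
D = 0.87 × 32.98 × 40.51 × 0.6630 × 0.9536 = 734.9 m

D ≈ 735 m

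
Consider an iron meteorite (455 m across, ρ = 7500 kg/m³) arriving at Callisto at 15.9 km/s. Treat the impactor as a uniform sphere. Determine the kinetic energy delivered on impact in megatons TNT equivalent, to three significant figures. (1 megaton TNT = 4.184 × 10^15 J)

v = 15900 m/s.
Mass m = (π/6) ρ d³ = (π/6) × 7500 × (455)³ = 3.699 × 10^11 kg
E = ½ m v² = 0.5 × 3.699 × 10^11 × (15900)² = 4.676 × 10^19 J
   = 4.676 × 10^19 / 4.184×10^15 = 11176 Mt

E ≈ 11200 Mt TNT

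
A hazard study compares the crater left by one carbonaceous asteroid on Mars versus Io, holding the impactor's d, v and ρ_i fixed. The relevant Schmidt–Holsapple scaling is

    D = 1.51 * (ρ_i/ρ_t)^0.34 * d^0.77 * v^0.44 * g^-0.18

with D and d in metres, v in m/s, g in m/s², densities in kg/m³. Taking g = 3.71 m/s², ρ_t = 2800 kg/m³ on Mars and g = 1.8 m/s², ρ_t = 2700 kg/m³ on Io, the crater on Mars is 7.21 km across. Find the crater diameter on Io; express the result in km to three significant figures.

D ≈ 8.31 km

The impactor-only factors (d, v, ρ_i) cancel in the ratio, leaving D_Io/D_Mars = (g_Io/g_Mars)^-0.18 · (ρ_t,Mars/ρ_t,Io)^0.34.
(1.8/3.71)^-0.18 = 0.4852^-0.18 = 1.139
(2800/2700)^0.34 = 1.037^0.34 = 1.012
Ratio = 1.139 × 1.012 = 1.153
D_Io = 1.153 × 7.21 km = 8.31 km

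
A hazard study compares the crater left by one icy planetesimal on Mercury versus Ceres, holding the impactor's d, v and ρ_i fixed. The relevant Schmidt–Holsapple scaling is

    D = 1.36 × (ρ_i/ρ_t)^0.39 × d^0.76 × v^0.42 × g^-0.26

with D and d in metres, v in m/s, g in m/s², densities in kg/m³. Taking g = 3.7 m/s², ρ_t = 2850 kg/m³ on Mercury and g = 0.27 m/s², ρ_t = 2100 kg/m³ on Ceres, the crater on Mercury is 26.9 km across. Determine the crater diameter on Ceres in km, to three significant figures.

D ≈ 59.8 km

The impactor-only factors (d, v, ρ_i) cancel in the ratio, leaving D_Ceres/D_Mercury = (g_Ceres/g_Mercury)^-0.26 · (ρ_t,Mercury/ρ_t,Ceres)^0.39.
(0.27/3.7)^-0.26 = 0.07297^-0.26 = 1.975
(2850/2100)^0.39 = 1.357^0.39 = 1.126
Ratio = 1.975 × 1.126 = 2.224
D_Ceres = 2.224 × 26.9 km = 59.8 km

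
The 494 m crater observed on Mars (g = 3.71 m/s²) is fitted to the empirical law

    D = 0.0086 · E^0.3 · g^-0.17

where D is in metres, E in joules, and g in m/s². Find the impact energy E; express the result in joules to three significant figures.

E ≈ 1.54 × 10^16 J

Rearranging: E = [D / (0.0086 · g^-0.17)]^(1/0.3).
g^-0.17 = 3.71^-0.17 = 0.8002
D / (0.0086 × 0.8002) = 494 / (6.882 × 10^-3) = 7.178 × 10^4
E = (7.178 × 10^4)^3.3333 = 1.536 × 10^16 J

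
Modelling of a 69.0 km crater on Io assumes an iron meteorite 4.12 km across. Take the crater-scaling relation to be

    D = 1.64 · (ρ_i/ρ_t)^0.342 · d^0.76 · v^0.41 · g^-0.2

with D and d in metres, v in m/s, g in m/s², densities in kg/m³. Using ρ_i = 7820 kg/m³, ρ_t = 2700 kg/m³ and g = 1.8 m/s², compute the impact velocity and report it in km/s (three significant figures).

v ≈ 20.7 km/s

Rearranging for v: v = [D / (1.64 · (7820/2700)^0.342 · 4120^0.76 · 1.8^-0.2)]^(1/0.41).
D = 69000 m.
(7820/2700)^0.342 = 1.439
4120^0.76 = 558.9
1.8^-0.2 = 0.8891
Denominator = 1.64 × 1.439 × 558.9 × 0.8891 = 1173
D / 1173 = 69000 / 1173 = 58.82
v = 58.82^(1/0.41) = 58.82^2.439 = 20695 m/s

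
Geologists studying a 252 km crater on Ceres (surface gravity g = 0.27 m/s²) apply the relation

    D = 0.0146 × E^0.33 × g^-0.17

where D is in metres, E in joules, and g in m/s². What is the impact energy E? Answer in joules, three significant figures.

E ≈ 4.34 × 10^21 J

Rearranging: E = [D / (0.0146 · g^-0.17)]^(1/0.33).
D = 252000 m.
g^-0.17 = 0.27^-0.17 = 1.249
D / (0.0146 × 1.249) = 252000 / (0.01824) = 1.382 × 10^7
E = (1.382 × 10^7)^3.0303 = 4.344 × 10^21 J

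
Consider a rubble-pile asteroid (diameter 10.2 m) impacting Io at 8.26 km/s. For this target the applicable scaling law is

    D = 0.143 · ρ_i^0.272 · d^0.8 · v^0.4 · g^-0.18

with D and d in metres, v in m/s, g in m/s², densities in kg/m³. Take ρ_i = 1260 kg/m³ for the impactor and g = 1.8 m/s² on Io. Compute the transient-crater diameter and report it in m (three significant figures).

In SI units: v = 8260 m/s.
ρ_i^0.272 = 1260^0.272 = 6.971
d^0.8 = 10.2^0.8 = 6.410
v^0.4 = 8260^0.4 = 36.88
g^-0.18 = 1.8^-0.18 = 0.8996
D = 0.143 × 6.971 × 6.410 × 36.88 × 0.8996 = 212.0 m

D ≈ 212 m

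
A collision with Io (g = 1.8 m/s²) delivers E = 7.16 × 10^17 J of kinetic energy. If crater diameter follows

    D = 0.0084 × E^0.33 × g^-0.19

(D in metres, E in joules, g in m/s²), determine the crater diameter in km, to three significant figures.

D ≈ 5.86 km

E^0.33 = (7.16 × 10^17)^0.33 = 7.800 × 10^5
g^-0.19 = 1.8^-0.19 = 0.8943
D = 0.0084 × 7.800 × 10^5 × 0.8943 = 5859 m
   = 5.859 km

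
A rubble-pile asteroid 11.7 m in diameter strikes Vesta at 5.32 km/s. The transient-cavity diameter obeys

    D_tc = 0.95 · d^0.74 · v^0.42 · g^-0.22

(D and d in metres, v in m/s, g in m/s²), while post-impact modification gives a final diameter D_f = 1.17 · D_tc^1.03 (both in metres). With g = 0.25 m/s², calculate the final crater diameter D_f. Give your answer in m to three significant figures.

D_f ≈ 405 m

v = 5320 m/s.
d^0.74 = 11.7^0.74 = 6.172
v^0.42 = 5320^0.42 = 36.72
g^-0.22 = 0.25^-0.22 = 1.357
D_tc = 0.95 × 6.172 × 36.72 × 1.357 = 292.2 m
D_f = 1.17 × (292.2)^1.03 = 405.4 m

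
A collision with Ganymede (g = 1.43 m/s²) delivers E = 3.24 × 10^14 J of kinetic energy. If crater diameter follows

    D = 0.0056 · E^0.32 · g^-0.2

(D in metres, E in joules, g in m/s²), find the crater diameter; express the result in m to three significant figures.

D ≈ 229 m

E^0.32 = (3.24 × 10^14)^0.32 = 4.399 × 10^4
g^-0.2 = 1.43^-0.2 = 0.9310
D = 0.0056 × 4.399 × 10^4 × 0.9310 = 229.3 m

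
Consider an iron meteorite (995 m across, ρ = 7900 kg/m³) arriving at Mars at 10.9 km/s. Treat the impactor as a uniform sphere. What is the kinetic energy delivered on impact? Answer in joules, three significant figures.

v = 10900 m/s.
Mass m = (π/6) ρ d³ = (π/6) × 7900 × (995)³ = 4.075 × 10^12 kg
E = ½ m v² = 0.5 × 4.075 × 10^12 × (10900)² = 2.421 × 10^20 J

E ≈ 2.42 × 10^20 J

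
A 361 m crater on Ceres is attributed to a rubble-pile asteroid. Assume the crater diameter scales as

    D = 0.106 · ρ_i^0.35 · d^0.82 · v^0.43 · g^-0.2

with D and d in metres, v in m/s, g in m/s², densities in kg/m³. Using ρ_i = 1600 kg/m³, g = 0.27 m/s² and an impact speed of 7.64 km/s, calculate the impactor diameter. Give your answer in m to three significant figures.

d ≈ 5.82 m

Rearranging for d: d = [D / (0.106 · 1600^0.35 · 7640^0.43 · 0.27^-0.2)]^(1/0.82).
1600^0.35 = 13.23
7640^0.43 = 46.74
0.27^-0.2 = 1.299
Denominator = 0.106 × 13.23 × 46.74 × 1.299 = 85.15
D / 85.15 = 361 / 85.15 = 4.240
d = 4.240^(1/0.82) = 4.240^1.2195 = 5.822 m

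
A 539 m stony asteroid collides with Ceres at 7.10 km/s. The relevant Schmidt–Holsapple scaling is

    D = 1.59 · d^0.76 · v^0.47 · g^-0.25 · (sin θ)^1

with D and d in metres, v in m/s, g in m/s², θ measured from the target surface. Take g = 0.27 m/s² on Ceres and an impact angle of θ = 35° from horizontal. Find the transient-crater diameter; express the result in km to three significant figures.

In SI units: v = 7100 m/s.
d^0.76 = 539^0.76 = 119.1
v^0.47 = 7100^0.47 = 64.58
g^-0.25 = 0.27^-0.25 = 1.387
(sin 35°)^1 = 0.5736^1 = 0.5736
D = 1.59 × 119.1 × 64.58 × 1.387 × 0.5736 = 9730 m
   = 9.730 km

D ≈ 9.73 km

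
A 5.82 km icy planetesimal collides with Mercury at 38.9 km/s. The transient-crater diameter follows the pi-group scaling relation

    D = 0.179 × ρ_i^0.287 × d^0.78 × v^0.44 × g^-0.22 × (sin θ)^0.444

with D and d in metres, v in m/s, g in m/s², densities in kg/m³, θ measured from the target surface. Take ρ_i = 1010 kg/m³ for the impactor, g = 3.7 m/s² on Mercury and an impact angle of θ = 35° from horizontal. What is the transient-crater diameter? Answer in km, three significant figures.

D ≈ 69.0 km

In SI units: d = 5820 m, v = 38900 m/s.
ρ_i^0.287 = 1010^0.287 = 7.282
d^0.78 = 5820^0.78 = 864.3
v^0.44 = 38900^0.44 = 104.6
g^-0.22 = 3.7^-0.22 = 0.7499
(sin 35°)^0.444 = 0.5736^0.444 = 0.7813
D = 0.179 × 7.282 × 864.3 × 104.6 × 0.7499 × 0.7813 = 69043 m
   = 69.04 km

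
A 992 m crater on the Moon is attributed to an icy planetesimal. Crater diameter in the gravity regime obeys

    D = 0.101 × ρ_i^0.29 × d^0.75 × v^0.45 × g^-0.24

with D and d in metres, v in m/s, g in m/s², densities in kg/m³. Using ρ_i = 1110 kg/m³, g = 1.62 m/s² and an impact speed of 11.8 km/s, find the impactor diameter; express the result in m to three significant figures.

d ≈ 58.8 m

Rearranging for d: d = [D / (0.101 · 1110^0.29 · 11800^0.45 · 1.62^-0.24)]^(1/0.75).
1110^0.29 = 7.641
11800^0.45 = 67.97
1.62^-0.24 = 0.8907
Denominator = 0.101 × 7.641 × 67.97 × 0.8907 = 46.72
D / 46.72 = 992 / 46.72 = 21.23
d = 21.23^(1/0.75) = 21.23^1.3333 = 58.78 m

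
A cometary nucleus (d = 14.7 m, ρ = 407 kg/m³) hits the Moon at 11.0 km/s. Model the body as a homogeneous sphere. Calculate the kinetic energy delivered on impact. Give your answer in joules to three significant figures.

v = 11000 m/s.
Mass m = (π/6) ρ d³ = (π/6) × 407 × (14.7)³ = 6.769 × 10^5 kg
E = ½ m v² = 0.5 × 6.769 × 10^5 × (11000)² = 4.095 × 10^13 J

E ≈ 4.10 × 10^13 J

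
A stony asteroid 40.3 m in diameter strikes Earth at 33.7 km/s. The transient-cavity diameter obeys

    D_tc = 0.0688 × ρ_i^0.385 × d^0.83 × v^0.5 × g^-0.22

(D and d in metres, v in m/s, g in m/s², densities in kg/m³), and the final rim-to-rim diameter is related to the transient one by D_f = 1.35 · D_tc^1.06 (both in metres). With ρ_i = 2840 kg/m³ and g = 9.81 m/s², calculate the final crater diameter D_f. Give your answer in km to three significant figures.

v = 33700 m/s.
ρ_i^0.385 = 2840^0.385 = 21.36
d^0.83 = 40.3^0.83 = 21.50
v^0.5 = 33700^0.5 = 183.6
g^-0.22 = 9.81^-0.22 = 0.6051
D_tc = 0.0688 × 21.36 × 21.50 × 183.6 × 0.6051 = 3510 m
D_f = 1.35 × (3510)^1.06 = 7733 m
     = 7.733 km

D_f ≈ 7.73 km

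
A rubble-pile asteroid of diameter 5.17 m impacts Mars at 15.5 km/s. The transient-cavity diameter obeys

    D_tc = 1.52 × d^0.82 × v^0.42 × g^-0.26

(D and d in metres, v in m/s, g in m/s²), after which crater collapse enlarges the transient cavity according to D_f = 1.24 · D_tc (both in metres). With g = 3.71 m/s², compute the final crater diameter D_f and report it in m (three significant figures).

v = 15500 m/s.
d^0.82 = 5.17^0.82 = 3.846
v^0.42 = 15500^0.42 = 57.54
g^-0.26 = 3.71^-0.26 = 0.7112
D_tc = 1.52 × 3.846 × 57.54 × 0.7112 = 239.2 m
D_f = 1.24 × 239.2 = 296.6 m

D_f ≈ 297 m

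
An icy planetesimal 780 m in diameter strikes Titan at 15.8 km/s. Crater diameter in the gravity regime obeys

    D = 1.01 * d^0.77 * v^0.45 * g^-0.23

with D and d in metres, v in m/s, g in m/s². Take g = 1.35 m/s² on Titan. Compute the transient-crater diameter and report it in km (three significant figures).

D ≈ 12.3 km

In SI units: v = 15800 m/s.
d^0.77 = 780^0.77 = 168.6
v^0.45 = 15800^0.45 = 77.52
g^-0.23 = 1.35^-0.23 = 0.9333
D = 1.01 × 168.6 × 77.52 × 0.9333 = 12320 m
   = 12.32 km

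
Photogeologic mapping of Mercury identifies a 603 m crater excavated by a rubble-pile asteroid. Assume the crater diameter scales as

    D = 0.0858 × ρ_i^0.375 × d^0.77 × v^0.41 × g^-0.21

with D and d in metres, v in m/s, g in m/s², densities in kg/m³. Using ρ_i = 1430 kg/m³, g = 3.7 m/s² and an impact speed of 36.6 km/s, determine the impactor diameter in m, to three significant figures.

Rearranging for d: d = [D / (0.0858 · 1430^0.375 · 36600^0.41 · 3.7^-0.21)]^(1/0.77).
1430^0.375 = 15.25
36600^0.41 = 74.31
3.7^-0.21 = 0.7598
Denominator = 0.0858 × 15.25 × 74.31 × 0.7598 = 73.88
D / 73.88 = 603 / 73.88 = 8.162
d = 8.162^(1/0.77) = 8.162^1.2987 = 15.28 m

d ≈ 15.3 m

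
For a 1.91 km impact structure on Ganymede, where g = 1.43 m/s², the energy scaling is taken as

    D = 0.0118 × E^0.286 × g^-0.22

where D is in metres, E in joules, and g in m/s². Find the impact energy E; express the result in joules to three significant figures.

E ≈ 2.15 × 10^18 J

Rearranging: E = [D / (0.0118 · g^-0.22)]^(1/0.286).
D = 1910 m.
g^-0.22 = 1.43^-0.22 = 0.9243
D / (0.0118 × 0.9243) = 1910 / (0.01091) = 1.751 × 10^5
E = (1.751 × 10^5)^3.4965 = 2.154 × 10^18 J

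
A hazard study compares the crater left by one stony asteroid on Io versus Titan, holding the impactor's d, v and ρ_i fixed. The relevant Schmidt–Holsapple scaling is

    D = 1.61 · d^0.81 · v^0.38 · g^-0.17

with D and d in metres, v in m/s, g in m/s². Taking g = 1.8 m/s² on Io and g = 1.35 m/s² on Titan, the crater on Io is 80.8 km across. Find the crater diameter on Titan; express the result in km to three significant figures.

D ≈ 84.8 km

All impactor-dependent factors cancel in the ratio, leaving D_Titan/D_Io = (g_Titan/g_Io)^-0.17.
(1.35/1.8)^-0.17 = 0.7500^-0.17 = 1.050
D_Titan = 1.050 × 80.8 km = 84.8 km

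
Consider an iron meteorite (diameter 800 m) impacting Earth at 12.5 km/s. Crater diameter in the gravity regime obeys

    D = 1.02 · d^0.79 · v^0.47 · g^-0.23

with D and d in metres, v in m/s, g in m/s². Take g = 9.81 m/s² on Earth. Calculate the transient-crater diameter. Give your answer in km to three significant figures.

In SI units: v = 12500 m/s.
d^0.79 = 800^0.79 = 196.5
v^0.47 = 12500^0.47 = 84.25
g^-0.23 = 9.81^-0.23 = 0.5914
D = 1.02 × 196.5 × 84.25 × 0.5914 = 9987 m
   = 9.987 km

D ≈ 9.99 km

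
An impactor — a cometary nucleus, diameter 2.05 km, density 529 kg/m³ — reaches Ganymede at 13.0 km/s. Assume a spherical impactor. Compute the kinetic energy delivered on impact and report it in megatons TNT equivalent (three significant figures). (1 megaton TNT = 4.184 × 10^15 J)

d = 2050 m; v = 13000 m/s.
Mass m = (π/6) ρ d³ = (π/6) × 529 × (2050)³ = 2.386 × 10^12 kg
E = ½ m v² = 0.5 × 2.386 × 10^12 × (13000)² = 2.016 × 10^20 J
   = 2.016 × 10^20 / 4.184×10^15 = 48184 Mt

E ≈ 48200 Mt TNT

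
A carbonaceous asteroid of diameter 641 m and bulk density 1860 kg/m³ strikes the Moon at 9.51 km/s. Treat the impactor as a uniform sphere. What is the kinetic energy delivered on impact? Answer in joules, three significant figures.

E ≈ 1.16 × 10^19 J

v = 9510 m/s.
Mass m = (π/6) ρ d³ = (π/6) × 1860 × (641)³ = 2.565 × 10^11 kg
E = ½ m v² = 0.5 × 2.565 × 10^11 × (9510)² = 1.160 × 10^19 J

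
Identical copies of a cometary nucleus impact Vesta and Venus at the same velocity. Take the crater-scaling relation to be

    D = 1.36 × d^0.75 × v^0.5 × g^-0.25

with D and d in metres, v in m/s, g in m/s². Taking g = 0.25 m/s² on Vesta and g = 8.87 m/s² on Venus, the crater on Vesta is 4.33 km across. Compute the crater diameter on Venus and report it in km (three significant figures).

All impactor-dependent factors cancel in the ratio, leaving D_Venus/D_Vesta = (g_Venus/g_Vesta)^-0.25.
(8.87/0.25)^-0.25 = 35.48^-0.25 = 0.4097
D_Venus = 0.4097 × 4.33 km = 1.77 km

D ≈ 1.77 km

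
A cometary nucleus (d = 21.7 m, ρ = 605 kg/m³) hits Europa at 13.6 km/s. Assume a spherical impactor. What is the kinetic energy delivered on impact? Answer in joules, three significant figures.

E ≈ 2.99 × 10^14 J

v = 13600 m/s.
Mass m = (π/6) ρ d³ = (π/6) × 605 × (21.7)³ = 3.237 × 10^6 kg
E = ½ m v² = 0.5 × 3.237 × 10^6 × (13600)² = 2.994 × 10^14 J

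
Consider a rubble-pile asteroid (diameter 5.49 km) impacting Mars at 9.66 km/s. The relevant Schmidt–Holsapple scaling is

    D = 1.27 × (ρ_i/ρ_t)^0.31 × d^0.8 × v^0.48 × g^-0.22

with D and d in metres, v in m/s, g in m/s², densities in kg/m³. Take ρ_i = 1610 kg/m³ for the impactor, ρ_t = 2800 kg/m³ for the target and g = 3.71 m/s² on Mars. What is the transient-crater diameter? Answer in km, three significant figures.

In SI units: d = 5490 m, v = 9660 m/s.
(ρ_i/ρ_t)^0.31 = (1610/2800)^0.31 = 0.8424
d^0.8 = 5490^0.8 = 981.0
v^0.48 = 9660^0.48 = 81.81
g^-0.22 = 3.71^-0.22 = 0.7494
D = 1.27 × 0.8424 × 981.0 × 81.81 × 0.7494 = 64344 m
   = 64.34 km

D ≈ 64.3 km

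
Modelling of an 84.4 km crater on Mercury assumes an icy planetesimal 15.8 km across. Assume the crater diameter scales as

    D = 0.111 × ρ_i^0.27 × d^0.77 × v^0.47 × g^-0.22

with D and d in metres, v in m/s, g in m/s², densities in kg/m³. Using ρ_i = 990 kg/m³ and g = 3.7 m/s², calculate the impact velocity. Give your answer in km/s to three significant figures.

Rearranging for v: v = [D / (0.111 · 990^0.27 · 15800^0.77 · 3.7^-0.22)]^(1/0.47).
D = 84400 m.
990^0.27 = 6.439
15800^0.77 = 1710
3.7^-0.22 = 0.7499
Denominator = 0.111 × 6.439 × 1710 × 0.7499 = 916.5
D / 916.5 = 84400 / 916.5 = 92.09
v = 92.09^(1/0.47) = 92.09^2.1277 = 15110 m/s

v ≈ 15.1 km/s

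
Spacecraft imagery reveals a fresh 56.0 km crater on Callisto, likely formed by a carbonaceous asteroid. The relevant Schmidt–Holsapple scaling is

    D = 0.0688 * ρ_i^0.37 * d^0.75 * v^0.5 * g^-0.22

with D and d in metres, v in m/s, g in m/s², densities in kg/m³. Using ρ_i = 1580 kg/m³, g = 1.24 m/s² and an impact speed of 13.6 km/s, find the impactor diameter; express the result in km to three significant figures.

Rearranging for d: d = [D / (0.0688 · 1580^0.37 · 13600^0.5 · 1.24^-0.22)]^(1/0.75).
D = 56000 m.
1580^0.37 = 15.26
13600^0.5 = 116.6
1.24^-0.22 = 0.9538
Denominator = 0.0688 × 15.26 × 116.6 × 0.9538 = 116.8
D / 116.8 = 56000 / 116.8 = 479.5
d = 479.5^(1/0.75) = 479.5^1.3333 = 3752 m

d ≈ 3.75 km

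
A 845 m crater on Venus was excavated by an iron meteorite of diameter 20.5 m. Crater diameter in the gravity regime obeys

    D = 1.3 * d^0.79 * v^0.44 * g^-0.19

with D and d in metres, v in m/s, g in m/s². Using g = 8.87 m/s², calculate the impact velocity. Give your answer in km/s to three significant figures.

Rearranging for v: v = [D / (1.3 · 20.5^0.79 · 8.87^-0.19)]^(1/0.44).
20.5^0.79 = 10.87
8.87^-0.19 = 0.6605
Denominator = 1.3 × 10.87 × 0.6605 = 9.334
D / 9.334 = 845 / 9.334 = 90.53
v = 90.53^(1/0.44) = 90.53^2.2727 = 28003 m/s

v ≈ 28.0 km/s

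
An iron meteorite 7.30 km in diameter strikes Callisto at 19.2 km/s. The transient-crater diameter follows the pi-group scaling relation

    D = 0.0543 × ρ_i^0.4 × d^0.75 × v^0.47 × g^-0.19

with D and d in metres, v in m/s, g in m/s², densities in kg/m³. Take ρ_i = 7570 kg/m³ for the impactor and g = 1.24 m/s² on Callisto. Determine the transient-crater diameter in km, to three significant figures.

D ≈ 151 km

In SI units: d = 7300 m, v = 19200 m/s.
ρ_i^0.4 = 7570^0.4 = 35.62
d^0.75 = 7300^0.75 = 789.8
v^0.47 = 19200^0.47 = 103.1
g^-0.19 = 1.24^-0.19 = 0.9600
D = 0.0543 × 35.62 × 789.8 × 103.1 × 0.9600 = 1.512 × 10^5 m
   = 151.2 km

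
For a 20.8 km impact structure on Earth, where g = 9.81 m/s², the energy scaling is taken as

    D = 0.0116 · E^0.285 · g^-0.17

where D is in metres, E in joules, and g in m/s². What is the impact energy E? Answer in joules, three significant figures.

E ≈ 3.42 × 10^22 J

Rearranging: E = [D / (0.0116 · g^-0.17)]^(1/0.285).
D = 20800 m.
g^-0.17 = 9.81^-0.17 = 0.6783
D / (0.0116 × 0.6783) = 20800 / (7.868 × 10^-3) = 2.644 × 10^6
E = (2.644 × 10^6)^3.5088 = 3.423 × 10^22 J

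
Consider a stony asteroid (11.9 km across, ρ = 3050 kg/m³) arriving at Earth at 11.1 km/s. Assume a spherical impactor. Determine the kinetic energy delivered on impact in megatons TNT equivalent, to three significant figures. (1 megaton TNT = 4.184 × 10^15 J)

d = 11900 m; v = 11100 m/s.
Mass m = (π/6) ρ d³ = (π/6) × 3050 × (11900)³ = 2.691 × 10^15 kg
E = ½ m v² = 0.5 × 2.691 × 10^15 × (11100)² = 1.658 × 10^23 J
   = 1.658 × 10^23 / 4.184×10^15 = 3.963 × 10^7 Mt

E ≈ 3.96 × 10^7 Mt TNT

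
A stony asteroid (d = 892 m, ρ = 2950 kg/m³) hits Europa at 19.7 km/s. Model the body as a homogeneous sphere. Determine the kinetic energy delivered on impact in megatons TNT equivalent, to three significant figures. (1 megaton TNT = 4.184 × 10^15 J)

v = 19700 m/s.
Mass m = (π/6) ρ d³ = (π/6) × 2950 × (892)³ = 1.096 × 10^12 kg
E = ½ m v² = 0.5 × 1.096 × 10^12 × (19700)² = 2.127 × 10^20 J
   = 2.127 × 10^20 / 4.184×10^15 = 50837 Mt

E ≈ 50800 Mt TNT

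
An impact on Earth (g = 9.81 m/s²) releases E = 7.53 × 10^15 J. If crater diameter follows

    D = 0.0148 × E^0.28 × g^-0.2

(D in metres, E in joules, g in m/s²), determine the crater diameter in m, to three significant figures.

E^0.28 = (7.53 × 10^15)^0.28 = 2.789 × 10^4
g^-0.2 = 9.81^-0.2 = 0.6334
D = 0.0148 × 2.789 × 10^4 × 0.6334 = 261.4 m

D ≈ 261 m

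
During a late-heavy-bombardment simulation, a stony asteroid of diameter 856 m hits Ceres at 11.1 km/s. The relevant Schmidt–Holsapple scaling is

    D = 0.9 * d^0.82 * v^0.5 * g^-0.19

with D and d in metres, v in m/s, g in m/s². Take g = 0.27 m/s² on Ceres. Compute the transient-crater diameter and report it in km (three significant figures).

In SI units: v = 11100 m/s.
d^0.82 = 856^0.82 = 253.9
v^0.5 = 11100^0.5 = 105.4
g^-0.19 = 0.27^-0.19 = 1.282
D = 0.9 × 253.9 × 105.4 × 1.282 = 30877 m
   = 30.88 km

D ≈ 30.9 km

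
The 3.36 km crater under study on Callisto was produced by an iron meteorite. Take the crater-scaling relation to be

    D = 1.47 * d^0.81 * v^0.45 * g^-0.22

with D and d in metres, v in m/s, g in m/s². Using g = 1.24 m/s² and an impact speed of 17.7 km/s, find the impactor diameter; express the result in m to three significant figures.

d ≈ 64.9 m

Rearranging for d: d = [D / (1.47 · 17700^0.45 · 1.24^-0.22)]^(1/0.81).
D = 3360 m.
17700^0.45 = 81.58
1.24^-0.22 = 0.9538
Denominator = 1.47 × 81.58 × 0.9538 = 114.4
D / 114.4 = 3360 / 114.4 = 29.37
d = 29.37^(1/0.81) = 29.37^1.2346 = 64.90 m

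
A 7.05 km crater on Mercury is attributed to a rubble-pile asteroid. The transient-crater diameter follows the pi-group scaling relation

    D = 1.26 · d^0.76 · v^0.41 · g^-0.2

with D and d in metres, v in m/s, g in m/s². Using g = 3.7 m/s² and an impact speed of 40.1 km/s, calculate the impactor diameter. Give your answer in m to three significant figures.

Rearranging for d: d = [D / (1.26 · 40100^0.41 · 3.7^-0.2)]^(1/0.76).
D = 7050 m.
40100^0.41 = 77.14
3.7^-0.2 = 0.7698
Denominator = 1.26 × 77.14 × 0.7698 = 74.82
D / 74.82 = 7050 / 74.82 = 94.23
d = 94.23^(1/0.76) = 94.23^1.3158 = 395.9 m

d ≈ 396 m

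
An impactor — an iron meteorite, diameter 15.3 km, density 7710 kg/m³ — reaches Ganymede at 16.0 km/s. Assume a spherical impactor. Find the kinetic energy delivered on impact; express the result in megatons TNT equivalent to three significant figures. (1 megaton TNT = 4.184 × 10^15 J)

E ≈ 4.42 × 10^8 Mt TNT

d = 15300 m; v = 16000 m/s.
Mass m = (π/6) ρ d³ = (π/6) × 7710 × (15300)³ = 1.446 × 10^16 kg
E = ½ m v² = 0.5 × 1.446 × 10^16 × (16000)² = 1.851 × 10^24 J
   = 1.851 × 10^24 / 4.184×10^15 = 4.424 × 10^8 Mt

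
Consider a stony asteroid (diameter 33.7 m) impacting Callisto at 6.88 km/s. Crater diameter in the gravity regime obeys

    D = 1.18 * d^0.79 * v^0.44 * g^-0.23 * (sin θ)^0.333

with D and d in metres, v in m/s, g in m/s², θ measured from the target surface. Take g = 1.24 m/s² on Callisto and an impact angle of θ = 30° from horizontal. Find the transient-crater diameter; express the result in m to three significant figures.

In SI units: v = 6880 m/s.
d^0.79 = 33.7^0.79 = 16.10
v^0.44 = 6880^0.44 = 48.81
g^-0.23 = 1.24^-0.23 = 0.9517
(sin 30°)^0.333 = 0.5000^0.333 = 0.7939
D = 1.18 × 16.10 × 48.81 × 0.9517 × 0.7939 = 700.6 m

D ≈ 701 m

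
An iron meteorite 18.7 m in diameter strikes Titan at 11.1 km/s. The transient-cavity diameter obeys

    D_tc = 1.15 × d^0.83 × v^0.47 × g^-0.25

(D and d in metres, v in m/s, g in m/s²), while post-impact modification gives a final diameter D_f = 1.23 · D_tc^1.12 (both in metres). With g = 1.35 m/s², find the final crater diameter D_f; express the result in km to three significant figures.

D_f ≈ 2.71 km

v = 11100 m/s.
d^0.83 = 18.7^0.83 = 11.37
v^0.47 = 11100^0.47 = 79.67
g^-0.25 = 1.35^-0.25 = 0.9277
D_tc = 1.15 × 11.37 × 79.67 × 0.9277 = 966.4 m
D_f = 1.23 × (966.4)^1.12 = 2712 m
     = 2.712 km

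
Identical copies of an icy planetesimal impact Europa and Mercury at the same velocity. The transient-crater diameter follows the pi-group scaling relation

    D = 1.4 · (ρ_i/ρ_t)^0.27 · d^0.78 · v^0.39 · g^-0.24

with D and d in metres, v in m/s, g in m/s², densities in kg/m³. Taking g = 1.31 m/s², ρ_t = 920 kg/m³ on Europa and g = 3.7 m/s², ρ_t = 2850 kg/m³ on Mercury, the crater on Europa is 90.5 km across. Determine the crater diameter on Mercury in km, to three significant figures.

The impactor-only factors (d, v, ρ_i) cancel in the ratio, leaving D_Mercury/D_Europa = (g_Mercury/g_Europa)^-0.24 · (ρ_t,Europa/ρ_t,Mercury)^0.27.
(3.7/1.31)^-0.24 = 2.824^-0.24 = 0.7795
(920/2850)^0.27 = 0.3228^0.27 = 0.7369
Ratio = 0.7795 × 0.7369 = 0.5744
D_Mercury = 0.5744 × 90.5 km = 52.0 km

D ≈ 52.0 km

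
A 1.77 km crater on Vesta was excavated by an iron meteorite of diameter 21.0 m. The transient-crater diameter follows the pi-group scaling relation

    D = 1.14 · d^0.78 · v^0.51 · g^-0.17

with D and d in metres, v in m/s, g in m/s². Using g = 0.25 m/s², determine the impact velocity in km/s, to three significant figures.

Rearranging for v: v = [D / (1.14 · 21^0.78 · 0.25^-0.17)]^(1/0.51).
D = 1770 m.
21^0.78 = 10.75
0.25^-0.17 = 1.266
Denominator = 1.14 × 10.75 × 1.266 = 15.51
D / 15.51 = 1770 / 15.51 = 114.1
v = 114.1^(1/0.51) = 114.1^1.9608 = 10812 m/s

v ≈ 10.8 km/s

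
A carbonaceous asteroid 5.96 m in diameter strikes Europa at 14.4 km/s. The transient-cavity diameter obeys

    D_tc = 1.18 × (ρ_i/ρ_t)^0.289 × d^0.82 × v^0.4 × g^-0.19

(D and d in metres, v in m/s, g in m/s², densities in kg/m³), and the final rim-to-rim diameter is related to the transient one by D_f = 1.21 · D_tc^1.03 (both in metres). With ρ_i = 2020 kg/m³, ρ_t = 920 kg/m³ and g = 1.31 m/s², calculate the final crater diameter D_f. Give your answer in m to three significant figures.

v = 14400 m/s.
(ρ_i/ρ_t)^0.289 = (2020/920)^0.289 = 1.255
d^0.82 = 5.96^0.82 = 4.322
v^0.4 = 14400^0.4 = 46.06
g^-0.19 = 1.31^-0.19 = 0.9500
D_tc = 1.18 × 1.255 × 4.322 × 46.06 × 0.9500 = 280.1 m
D_f = 1.21 × (280.1)^1.03 = 401.3 m

D_f ≈ 401 m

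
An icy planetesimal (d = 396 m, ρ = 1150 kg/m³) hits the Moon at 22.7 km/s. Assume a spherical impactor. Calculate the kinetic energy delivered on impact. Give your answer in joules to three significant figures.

E ≈ 9.63 × 10^18 J

v = 22700 m/s.
Mass m = (π/6) ρ d³ = (π/6) × 1150 × (396)³ = 3.739 × 10^10 kg
E = ½ m v² = 0.5 × 3.739 × 10^10 × (22700)² = 9.633 × 10^18 J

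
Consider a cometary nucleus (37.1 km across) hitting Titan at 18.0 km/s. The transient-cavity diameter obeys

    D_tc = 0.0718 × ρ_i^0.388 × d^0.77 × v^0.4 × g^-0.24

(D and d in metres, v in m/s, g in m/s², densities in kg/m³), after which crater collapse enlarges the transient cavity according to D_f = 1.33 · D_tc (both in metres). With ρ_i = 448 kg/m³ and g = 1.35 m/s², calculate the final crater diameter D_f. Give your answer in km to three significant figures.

D_f ≈ 158 km

In SI: d = 37100 m, v = 18000 m/s.
ρ_i^0.388 = 448^0.388 = 10.68
d^0.77 = 37100^0.77 = 3299
v^0.4 = 18000^0.4 = 50.36
g^-0.24 = 1.35^-0.24 = 0.9305
D_tc = 0.0718 × 10.68 × 3299 × 50.36 × 0.9305 = 1.185 × 10^5 m
D_f = 1.33 × 1.185 × 10^5 = 1.576 × 10^5 m
     = 157.6 km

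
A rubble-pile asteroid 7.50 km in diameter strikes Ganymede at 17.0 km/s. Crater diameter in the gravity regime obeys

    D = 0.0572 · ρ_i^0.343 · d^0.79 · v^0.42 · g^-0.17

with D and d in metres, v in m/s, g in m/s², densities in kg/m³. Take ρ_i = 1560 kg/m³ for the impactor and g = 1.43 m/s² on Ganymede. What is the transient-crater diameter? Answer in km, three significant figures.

D ≈ 46.2 km

In SI units: d = 7500 m, v = 17000 m/s.
ρ_i^0.343 = 1560^0.343 = 12.45
d^0.79 = 7500^0.79 = 1152
v^0.42 = 17000^0.42 = 59.81
g^-0.17 = 1.43^-0.17 = 0.9410
D = 0.0572 × 12.45 × 1152 × 59.81 × 0.9410 = 46172 m
   = 46.17 km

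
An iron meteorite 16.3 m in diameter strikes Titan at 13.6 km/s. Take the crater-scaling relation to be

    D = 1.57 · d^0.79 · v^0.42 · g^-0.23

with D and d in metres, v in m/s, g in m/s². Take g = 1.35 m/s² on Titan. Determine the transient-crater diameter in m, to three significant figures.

D ≈ 724 m

In SI units: v = 13600 m/s.
d^0.79 = 16.3^0.79 = 9.070
v^0.42 = 13600^0.42 = 54.46
g^-0.23 = 1.35^-0.23 = 0.9333
D = 1.57 × 9.070 × 54.46 × 0.9333 = 723.8 m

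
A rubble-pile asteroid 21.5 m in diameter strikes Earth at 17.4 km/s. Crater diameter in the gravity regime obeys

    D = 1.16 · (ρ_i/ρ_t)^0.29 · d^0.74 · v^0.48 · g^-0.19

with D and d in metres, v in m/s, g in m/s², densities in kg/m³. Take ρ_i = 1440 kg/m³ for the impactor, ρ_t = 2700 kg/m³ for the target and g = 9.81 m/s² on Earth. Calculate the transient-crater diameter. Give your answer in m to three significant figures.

In SI units: v = 17400 m/s.
(ρ_i/ρ_t)^0.29 = (1440/2700)^0.29 = 0.8334
d^0.74 = 21.5^0.74 = 9.683
v^0.48 = 17400^0.48 = 108.5
g^-0.19 = 9.81^-0.19 = 0.6480
D = 1.16 × 0.8334 × 9.683 × 108.5 × 0.6480 = 658.2 m

D ≈ 658 m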